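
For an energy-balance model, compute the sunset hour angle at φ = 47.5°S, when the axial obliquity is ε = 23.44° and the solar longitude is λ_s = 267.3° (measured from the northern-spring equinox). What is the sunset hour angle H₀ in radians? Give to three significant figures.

H₀ = 2.06 rad

Solar declination: sin δ = sin ε · sin λ_s = sin 23.44° × sin 267.3° = -0.39735, so δ = -23.412°.
cos H₀ = −tan φ · tan δ = −tan(-47.5°) × tan(-23.412°) = -0.4725, so H₀ = 2.0630 rad = 118.20°.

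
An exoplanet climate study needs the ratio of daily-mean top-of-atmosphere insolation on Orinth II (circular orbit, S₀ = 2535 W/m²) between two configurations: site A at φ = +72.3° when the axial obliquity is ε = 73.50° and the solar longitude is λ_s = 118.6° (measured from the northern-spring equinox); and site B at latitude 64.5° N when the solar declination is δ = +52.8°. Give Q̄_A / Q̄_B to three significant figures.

— Configuration A (φ=+72.3°):
Solar declination: sin δ = sin ε · sin λ_s = sin 73.50° × sin 118.6° = 0.84183, so δ = +57.334°.
cos H₀ = −tan(+72.3°) tan(+57.334°) = -4.8871 ≤ −1 ⇒ polar day, H₀ = π.
Bracket: H₀ sin φ sin δ + cos φ cos δ sin H₀ = 3.1416×0.95266×0.84183 + 0.30403×0.53975×0.00000 = 2.519493 + 0.000000 = 2.519493.
Q̄ = (S₀/π) × [bracket] = (2535/π) × 2.519493 = 2033.0 W/m².
— Configuration B (φ=+64.5°):
cos H₀ = −tan(+64.5°) tan(+52.800°) = -2.7621 ≤ −1 ⇒ polar day, H₀ = π.
Bracket: H₀ sin φ sin δ + cos φ cos δ sin H₀ = 3.1416×0.90259×0.79653 + 0.43051×0.60460×0.00000 = 2.258622 + 0.000000 = 2.258622.
Q̄ = (S₀/π) × [bracket] = (2535/π) × 2.258622 = 1822.5 W/m².
Ratio Q̄_A / Q̄_B = 2033.0 / 1822.5 = 1.116.

Q̄_A / Q̄_B ≈ 1.12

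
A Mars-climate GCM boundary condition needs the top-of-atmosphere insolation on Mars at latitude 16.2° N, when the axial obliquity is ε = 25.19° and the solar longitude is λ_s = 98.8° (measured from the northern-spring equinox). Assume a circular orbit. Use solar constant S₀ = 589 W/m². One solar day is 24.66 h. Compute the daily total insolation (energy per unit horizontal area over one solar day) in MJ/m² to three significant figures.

17.7 MJ/m²

Solar declination: sin δ = sin ε · sin λ_s = sin 25.19° × sin 98.8° = 0.42061, so δ = +24.873°.
cos H₀ = −tan(+16.2°) tan(+24.873°) = -0.1347, H₀ = 1.7059 rad.
Bracket: H₀ sin φ sin δ + cos φ cos δ sin H₀ = 1.7059×0.27899×0.42061 + 0.96029×0.90724×0.99089 = 0.200181 + 0.863277 = 1.063458.
Q̄ = (S₀/π) × [bracket] = (589/π) × 1.063458 = 199.38 W/m².
Daily total = Q̄ × 24.66 h × 3600 s/h = 199.38 × 24.66 × 3600 / 10⁶ = 17.70 MJ/m².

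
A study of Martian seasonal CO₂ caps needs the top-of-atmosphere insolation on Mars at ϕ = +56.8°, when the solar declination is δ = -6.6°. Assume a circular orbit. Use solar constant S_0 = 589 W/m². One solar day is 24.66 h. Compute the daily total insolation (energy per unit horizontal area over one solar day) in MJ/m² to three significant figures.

6.68 MJ/m²

cos h₀ = −tan(+56.8°) tan(-6.600°) = 0.1768, h₀ = 1.3930 rad.
Bracket: h₀ sin ϕ sin δ + cos ϕ cos δ sin h₀ = 1.3930×0.83676×-0.11494 + 0.54756×0.99337×0.98424 = -0.133975 + 0.535357 = 0.401382.
Q̄ = (S_0/π) × [bracket] = (589/π) × 0.401382 = 75.253 W/m².
Daily total = Q̄ × 24.66 h × 3600 s/h = 75.253 × 24.66 × 3600 / 10⁶ = 6.681 MJ/m².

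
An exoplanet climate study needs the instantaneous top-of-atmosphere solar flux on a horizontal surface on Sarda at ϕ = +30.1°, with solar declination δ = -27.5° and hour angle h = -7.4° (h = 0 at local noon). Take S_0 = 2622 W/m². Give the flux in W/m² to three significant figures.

1.39e+03 W/m²

cos θ_z = sin ϕ sin δ + cos ϕ cos δ cos h = -0.231572 + 0.761007 = 0.529435.
Flux = S_0 · cos θ_z = 2622 × 0.529435 = 1388 W/m².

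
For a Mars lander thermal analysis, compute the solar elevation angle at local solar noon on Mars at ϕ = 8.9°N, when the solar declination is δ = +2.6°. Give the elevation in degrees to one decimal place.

At local noon the hour angle is zero, so the zenith angle equals |ϕ − δ| = |+8.9° − (+2.600°)| = 6.300°.
Elevation = 90° − 6.300° = 83.7°.

83.7°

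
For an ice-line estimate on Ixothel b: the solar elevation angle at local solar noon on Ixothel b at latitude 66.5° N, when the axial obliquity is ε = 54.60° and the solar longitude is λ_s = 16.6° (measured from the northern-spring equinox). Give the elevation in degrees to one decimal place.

Solar declination: sin δ = sin ε · sin λ_s = sin 54.60° × sin 16.6° = 0.23287, so δ = +13.466°.
At local noon the hour angle is zero, so the zenith angle equals |φ − δ| = |+66.5° − (+13.466°)| = 53.034°.
Elevation = 90° − 53.034° = 37.0°.

37.0°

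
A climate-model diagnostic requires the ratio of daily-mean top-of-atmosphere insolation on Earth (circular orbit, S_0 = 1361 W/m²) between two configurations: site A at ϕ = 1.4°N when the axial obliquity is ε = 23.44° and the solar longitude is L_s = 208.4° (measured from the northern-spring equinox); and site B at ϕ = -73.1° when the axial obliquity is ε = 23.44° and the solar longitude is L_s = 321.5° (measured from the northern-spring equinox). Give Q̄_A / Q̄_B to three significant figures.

Q̄_A / Q̄_B ≈ 1.28

— Configuration A (ϕ=+1.4°):
Solar declination: sin δ = sin ε · sin L_s = sin 23.44° × sin 208.4° = -0.18920, so δ = -10.906°.
cos h₀ = −tan(+1.4°) tan(-10.906°) = 0.0047, h₀ = 1.5661 rad.
Bracket: h₀ sin ϕ sin δ + cos ϕ cos δ sin h₀ = 1.5661×0.02443×-0.18920 + 0.99970×0.98194×0.99999 = -0.007239 + 0.981636 = 0.974397.
Q̄ = (S_0/π) × [bracket] = (1361/π) × 0.974397 = 422.13 W/m².
— Configuration B (ϕ=-73.1°):
Solar declination: sin δ = sin ε · sin L_s = sin 23.44° × sin 321.5° = -0.24763, so δ = -14.337°.
cos h₀ = −tan(-73.1°) tan(-14.337°) = -0.8412, h₀ = 2.5704 rad.
Bracket: h₀ sin ϕ sin δ + cos ϕ cos δ sin h₀ = 2.5704×-0.95681×-0.24763 + 0.29070×0.96885×0.54066 = 0.609017 + 0.152274 = 0.761291.
Q̄ = (S_0/π) × [bracket] = (1361/π) × 0.761291 = 329.81 W/m².
Ratio Q̄_A / Q̄_B = 422.13 / 329.81 = 1.280.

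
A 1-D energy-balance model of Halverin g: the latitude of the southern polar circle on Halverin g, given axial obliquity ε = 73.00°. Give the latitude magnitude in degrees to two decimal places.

The polar circle is the lowest latitude that experiences at least one full rotation of continuous darkness at the northern-summer solstice; it lies at |φ| = 90° − ε = 90° − 73.00° = 17.00°.

17.00°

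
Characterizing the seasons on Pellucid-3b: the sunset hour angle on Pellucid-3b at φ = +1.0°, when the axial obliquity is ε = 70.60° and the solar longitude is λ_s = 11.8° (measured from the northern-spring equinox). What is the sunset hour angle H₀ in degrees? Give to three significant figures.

H₀ = 90.2°

Solar declination: sin δ = sin ε · sin λ_s = sin 70.60° × sin 11.8° = 0.19289, so δ = +11.121°.
cos H₀ = −tan φ · tan δ = −tan(+1.0°) × tan(+11.121°) = -0.0034, so H₀ = 1.5742 rad = 90.20°.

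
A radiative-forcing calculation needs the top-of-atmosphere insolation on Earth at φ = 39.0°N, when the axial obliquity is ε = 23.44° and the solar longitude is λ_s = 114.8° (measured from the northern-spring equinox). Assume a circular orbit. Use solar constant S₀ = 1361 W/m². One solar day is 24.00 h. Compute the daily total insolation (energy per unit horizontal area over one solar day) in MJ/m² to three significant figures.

41.8 MJ/m²

Solar declination: sin δ = sin ε · sin λ_s = sin 23.44° × sin 114.8° = 0.36110, so δ = +21.168°.
cos H₀ = −tan(+39.0°) tan(+21.168°) = -0.3136, H₀ = 1.8898 rad.
Bracket: H₀ sin φ sin δ + cos φ cos δ sin H₀ = 1.8898×0.62932×0.36110 + 0.77715×0.93253×0.94956 = 0.429452 + 0.688161 = 1.117613.
Q̄ = (S₀/π) × [bracket] = (1361/π) × 1.117613 = 484.17 W/m².
Daily total = Q̄ × 24.00 h × 3600 s/h = 484.17 × 24.00 × 3600 / 10⁶ = 41.83 MJ/m².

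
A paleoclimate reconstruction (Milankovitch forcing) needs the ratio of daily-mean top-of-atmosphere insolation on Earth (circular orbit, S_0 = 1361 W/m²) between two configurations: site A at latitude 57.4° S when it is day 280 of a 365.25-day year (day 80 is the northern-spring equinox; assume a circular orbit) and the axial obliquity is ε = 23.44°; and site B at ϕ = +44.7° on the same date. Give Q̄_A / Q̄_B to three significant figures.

— Configuration A (ϕ=-57.4°):
Solar longitude: L_s = 360° × (280 − 80)/365.25 = 197.125°.
sin δ = sin 23.44° × sin 197.125° = -0.11713, so δ = -6.727°.
cos h₀ = −tan(-57.4°) tan(-6.727°) = -0.1844, h₀ = 1.7563 rad.
Bracket: h₀ sin ϕ sin δ + cos ϕ cos δ sin h₀ = 1.7563×-0.84245×-0.11713 + 0.53877×0.99312×0.98285 = 0.173305 + 0.525887 = 0.699192.
Q̄ = (S_0/π) × [bracket] = (1361/π) × 0.699192 = 302.90 W/m².
— Configuration B (ϕ=+44.7°):
cos h₀ = −tan(+44.7°) tan(-6.727°) = 0.1167, h₀ = 1.4538 rad.
Bracket: h₀ sin ϕ sin δ + cos ϕ cos δ sin h₀ = 1.4538×0.70339×-0.11713 + 0.71080×0.99312×0.99317 = -0.119776 + 0.701088 = 0.581312.
Q̄ = (S_0/π) × [bracket] = (1361/π) × 0.581312 = 251.84 W/m².
Ratio Q̄_A / Q̄_B = 302.90 / 251.84 = 1.203.

Q̄_A / Q̄_B ≈ 1.20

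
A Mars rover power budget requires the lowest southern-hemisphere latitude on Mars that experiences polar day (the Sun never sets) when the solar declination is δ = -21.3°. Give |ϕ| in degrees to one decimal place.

Polar day requires cos h₀ = −tan ϕ tan δ ≤ −1, i.e. tan ϕ tan δ ≥ 1.
The boundary is |tan ϕ| · |tan δ| = 1, so |ϕ| = 90° − |δ| = 90° − 21.3° = 68.7° in the southern hemisphere.

|ϕ| = 68.7°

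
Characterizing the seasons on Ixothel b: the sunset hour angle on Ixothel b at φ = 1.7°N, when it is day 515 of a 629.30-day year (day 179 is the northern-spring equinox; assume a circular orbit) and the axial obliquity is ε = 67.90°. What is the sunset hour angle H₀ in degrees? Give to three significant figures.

H₀ = 89.7°

Solar longitude: λ_s = 360° × (515 − 179)/629.30 = 192.214°.
sin δ = sin 67.90° × sin 192.214° = -0.19601, so δ = -11.304°.
cos H₀ = −tan φ · tan δ = −tan(+1.7°) × tan(-11.304°) = 0.0059, so H₀ = 1.5649 rad = 89.66°.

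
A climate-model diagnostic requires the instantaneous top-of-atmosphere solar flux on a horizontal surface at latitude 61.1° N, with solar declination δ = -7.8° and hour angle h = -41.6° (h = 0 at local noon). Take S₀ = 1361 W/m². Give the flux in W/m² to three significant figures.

cos θ_z = sin φ sin δ + cos φ cos δ cos h = -0.118814 + 0.358054 = 0.239240.
Flux = S₀ · cos θ_z = 1361 × 0.239240 = 325.6 W/m².

326 W/m²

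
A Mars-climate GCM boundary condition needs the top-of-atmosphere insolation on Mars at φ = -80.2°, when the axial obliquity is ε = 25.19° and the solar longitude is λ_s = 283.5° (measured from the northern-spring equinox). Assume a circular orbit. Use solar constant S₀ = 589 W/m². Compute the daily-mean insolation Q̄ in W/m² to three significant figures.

Solar declination: sin δ = sin ε · sin λ_s = sin 25.19° × sin 283.5° = -0.41386, so δ = -24.448°.
cos H₀ = −tan(-80.2°) tan(-24.448°) = -2.6320 ≤ −1 ⇒ polar day, H₀ = π.
Bracket: H₀ sin φ sin δ + cos φ cos δ sin H₀ = 3.1416×-0.98541×-0.41386 + 0.17021×0.91034×0.00000 = 1.281213 + 0.000000 = 1.281213.
Q̄ = (S₀/π) × [bracket] = (589/π) × 1.281213 = 240.2 W/m².

Q̄ ≈ 240 W/m²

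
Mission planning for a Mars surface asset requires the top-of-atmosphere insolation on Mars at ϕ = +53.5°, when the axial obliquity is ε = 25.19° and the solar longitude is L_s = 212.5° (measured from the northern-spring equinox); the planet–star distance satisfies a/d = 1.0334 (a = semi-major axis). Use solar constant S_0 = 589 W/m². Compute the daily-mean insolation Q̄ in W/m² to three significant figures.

Q̄ ≈ 64.0 W/m²

Solar declination: sin δ = sin ε · sin L_s = sin 25.19° × sin 212.5° = -0.22869, so δ = -13.220°.
cos h₀ = −tan(+53.5°) tan(-13.220°) = 0.3175, h₀ = 1.2477 rad.
Bracket: h₀ sin ϕ sin δ + cos ϕ cos δ sin h₀ = 1.2477×0.80386×-0.22869 + 0.59482×0.97350×0.94827 = -0.229371 + 0.549103 = 0.319732.
Inverse-square distance factor (a/d)² = 1.0334² = 1.067916.
Q̄ = (S_0/π) × 1.067916 × [bracket] = (589/π) × 1.067916 × 0.319732 = 64.02 W/m².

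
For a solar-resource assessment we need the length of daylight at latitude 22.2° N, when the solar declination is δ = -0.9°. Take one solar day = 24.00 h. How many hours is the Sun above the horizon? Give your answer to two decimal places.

11.95 h

cos H₀ = −tan φ · tan δ = −tan(+22.2°) × tan(-0.900°) = 0.0064, so H₀ = 1.5644 rad = 89.63°.
Daylight = 2H₀/(2π) × 24.00 h = (1.5644/π) × 24.00 = 11.95 h.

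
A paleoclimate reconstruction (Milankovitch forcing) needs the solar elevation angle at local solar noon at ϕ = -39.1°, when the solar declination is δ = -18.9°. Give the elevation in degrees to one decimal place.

69.8°

At local noon the hour angle is zero, so the zenith angle equals |ϕ − δ| = |-39.1° − (-18.900°)| = 20.200°.
Elevation = 90° − 20.200° = 69.8°.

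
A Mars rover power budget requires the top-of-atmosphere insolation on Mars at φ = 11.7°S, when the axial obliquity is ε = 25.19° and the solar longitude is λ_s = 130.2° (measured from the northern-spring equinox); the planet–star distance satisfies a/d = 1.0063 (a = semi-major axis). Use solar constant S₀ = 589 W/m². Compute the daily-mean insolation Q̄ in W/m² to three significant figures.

Solar declination: sin δ = sin ε · sin λ_s = sin 25.19° × sin 130.2° = 0.32509, so δ = +18.971°.
cos H₀ = −tan(-11.7°) tan(+18.971°) = 0.0712, H₀ = 1.4995 rad.
Bracket: H₀ sin φ sin δ + cos φ cos δ sin H₀ = 1.4995×-0.20279×0.32509 + 0.97922×0.94568×0.99746 = -0.098855 + 0.923677 = 0.824822.
Inverse-square distance factor (a/d)² = 1.0063² = 1.012640.
Q̄ = (S₀/π) × 1.012640 × [bracket] = (589/π) × 1.012640 × 0.824822 = 156.6 W/m².

Q̄ ≈ 157 W/m²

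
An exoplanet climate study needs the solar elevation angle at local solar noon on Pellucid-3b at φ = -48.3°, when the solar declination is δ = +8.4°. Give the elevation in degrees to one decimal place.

At local noon the hour angle is zero, so the zenith angle equals |φ − δ| = |-48.3° − (+8.400°)| = 56.700°.
Elevation = 90° − 56.700° = 33.3°.

33.3°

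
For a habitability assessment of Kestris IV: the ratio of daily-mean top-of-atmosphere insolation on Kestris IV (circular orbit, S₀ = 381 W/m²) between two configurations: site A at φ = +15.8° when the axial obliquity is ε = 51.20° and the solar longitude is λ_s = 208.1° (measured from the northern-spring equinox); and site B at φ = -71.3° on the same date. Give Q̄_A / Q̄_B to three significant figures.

— Configuration A (φ=+15.8°):
Solar declination: sin δ = sin ε · sin λ_s = sin 51.20° × sin 208.1° = -0.36708, so δ = -21.535°.
cos H₀ = −tan(+15.8°) tan(-21.535°) = 0.1117, H₀ = 1.4589 rad.
Bracket: H₀ sin φ sin δ + cos φ cos δ sin H₀ = 1.4589×0.27228×-0.36708 + 0.96222×0.93019×0.99375 = -0.145815 + 0.889453 = 0.743638.
Q̄ = (S₀/π) × [bracket] = (381/π) × 0.743638 = 90.185 W/m².
— Configuration B (φ=-71.3°):
cos H₀ = −tan(-71.3°) tan(-21.535°) = -1.1659 ≤ −1 ⇒ polar day, H₀ = π.
Bracket: H₀ sin φ sin δ + cos φ cos δ sin H₀ = 3.1416×-0.94721×-0.36708 + 0.32061×0.93019×0.00000 = 1.092340 + 0.000000 = 1.092340.
Q̄ = (S₀/π) × [bracket] = (381/π) × 1.092340 = 132.47 W/m².
Ratio Q̄_A / Q̄_B = 90.185 / 132.47 = 0.6808.

Q̄_A / Q̄_B ≈ 0.681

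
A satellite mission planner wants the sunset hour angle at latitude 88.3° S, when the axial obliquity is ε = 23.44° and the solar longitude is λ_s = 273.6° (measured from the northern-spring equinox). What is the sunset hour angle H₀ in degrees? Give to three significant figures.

Solar declination: sin δ = sin ε · sin λ_s = sin 23.44° × sin 273.6° = -0.39700, so δ = -23.391°.
Sunrise equation: cos H₀ = −tan φ · tan δ = -14.5742 ≤ −1, so the Sun never sets (polar day) and H₀ = π.

H₀ = 180°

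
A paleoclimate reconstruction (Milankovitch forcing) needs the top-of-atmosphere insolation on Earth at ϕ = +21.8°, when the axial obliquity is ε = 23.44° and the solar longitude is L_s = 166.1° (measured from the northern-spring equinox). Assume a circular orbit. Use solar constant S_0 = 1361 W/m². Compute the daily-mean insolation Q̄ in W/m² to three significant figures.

Q̄ ≈ 425 W/m²

Solar declination: sin δ = sin ε · sin L_s = sin 23.44° × sin 166.1° = 0.09556, so δ = +5.484°.
cos h₀ = −tan(+21.8°) tan(+5.484°) = -0.0384, h₀ = 1.6092 rad.
Bracket: h₀ sin ϕ sin δ + cos ϕ cos δ sin h₀ = 1.6092×0.37137×0.09556 + 0.92849×0.99542×0.99926 = 0.057107 + 0.923554 = 0.980661.
Q̄ = (S_0/π) × [bracket] = (1361/π) × 0.980661 = 424.8 W/m².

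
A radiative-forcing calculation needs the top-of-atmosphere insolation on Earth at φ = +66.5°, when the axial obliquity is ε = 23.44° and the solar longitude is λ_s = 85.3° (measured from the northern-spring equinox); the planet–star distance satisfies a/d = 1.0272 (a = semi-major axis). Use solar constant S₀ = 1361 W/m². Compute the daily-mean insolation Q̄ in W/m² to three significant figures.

Q̄ ≈ 522 W/m²

Solar declination: sin δ = sin ε · sin λ_s = sin 23.44° × sin 85.3° = 0.39645, so δ = +23.356°.
cos H₀ = −tan(+66.5°) tan(+23.356°) = -0.9932, H₀ = 3.0245 rad.
Bracket: H₀ sin φ sin δ + cos φ cos δ sin H₀ = 3.0245×0.91706×0.39645 + 0.39875×0.91806×0.11678 = 1.099613 + 0.042750 = 1.142363.
Inverse-square distance factor (a/d)² = 1.0272² = 1.055140.
Q̄ = (S₀/π) × 1.055140 × [bracket] = (1361/π) × 1.055140 × 1.142363 = 522.2 W/m².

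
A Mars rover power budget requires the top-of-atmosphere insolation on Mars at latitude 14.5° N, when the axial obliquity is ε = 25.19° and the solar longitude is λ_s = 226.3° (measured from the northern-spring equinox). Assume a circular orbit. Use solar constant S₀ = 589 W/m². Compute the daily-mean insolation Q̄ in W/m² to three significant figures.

Solar declination: sin δ = sin ε · sin λ_s = sin 25.19° × sin 226.3° = -0.30771, so δ = -17.921°.
cos H₀ = −tan(+14.5°) tan(-17.921°) = 0.0836, H₀ = 1.4871 rad.
Bracket: H₀ sin φ sin δ + cos φ cos δ sin H₀ = 1.4871×0.25038×-0.30771 + 0.96815×0.95148×0.99650 = -0.114573 + 0.917951 = 0.803378.
Q̄ = (S₀/π) × [bracket] = (589/π) × 0.803378 = 150.6 W/m².

Q̄ ≈ 151 W/m²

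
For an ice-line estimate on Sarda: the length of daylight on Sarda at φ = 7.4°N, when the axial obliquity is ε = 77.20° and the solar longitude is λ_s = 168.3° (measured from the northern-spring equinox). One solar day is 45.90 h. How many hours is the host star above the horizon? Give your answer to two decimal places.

23.33 h

Solar declination: sin δ = sin ε · sin λ_s = sin 77.20° × sin 168.3° = 0.19775, so δ = +11.405°.
cos H₀ = −tan φ · tan δ = −tan(+7.4°) × tan(+11.405°) = -0.0262, so H₀ = 1.5970 rad = 91.50°.
Daylight = 2H₀/(2π) × 45.90 h = (1.5970/π) × 45.90 = 23.33 h.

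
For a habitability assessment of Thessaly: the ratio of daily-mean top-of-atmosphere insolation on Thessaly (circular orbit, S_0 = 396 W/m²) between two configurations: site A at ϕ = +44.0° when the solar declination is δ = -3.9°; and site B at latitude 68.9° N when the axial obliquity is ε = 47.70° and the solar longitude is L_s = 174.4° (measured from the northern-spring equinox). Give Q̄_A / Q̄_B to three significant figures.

Q̄_A / Q̄_B ≈ 1.37

— Configuration A (ϕ=+44.0°):
cos h₀ = −tan(+44.0°) tan(-3.900°) = 0.0658, h₀ = 1.5049 rad.
Bracket: h₀ sin ϕ sin δ + cos ϕ cos δ sin h₀ = 1.5049×0.69466×-0.06802 + 0.71934×0.99768×0.99783 = -0.071108 + 0.716114 = 0.645006.
Q̄ = (S_0/π) × [bracket] = (396/π) × 0.645006 = 81.303 W/m².
— Configuration B (ϕ=+68.9°):
Solar declination: sin δ = sin ε · sin L_s = sin 47.70° × sin 174.4° = 0.07218, so δ = +4.139°.
cos h₀ = −tan(+68.9°) tan(+4.139°) = -0.1875, h₀ = 1.7594 rad.
Bracket: h₀ sin ϕ sin δ + cos ϕ cos δ sin h₀ = 1.7594×0.93295×0.07218 + 0.36000×0.99739×0.98226 = 0.118479 + 0.352691 = 0.471170.
Q̄ = (S_0/π) × [bracket] = (396/π) × 0.471170 = 59.391 W/m².
Ratio Q̄_A / Q̄_B = 81.303 / 59.391 = 1.369.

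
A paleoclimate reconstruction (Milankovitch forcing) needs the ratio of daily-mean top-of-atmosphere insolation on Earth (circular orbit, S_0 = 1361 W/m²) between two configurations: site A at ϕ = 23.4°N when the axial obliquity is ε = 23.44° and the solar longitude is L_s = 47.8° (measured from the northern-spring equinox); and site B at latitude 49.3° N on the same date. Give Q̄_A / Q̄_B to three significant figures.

— Configuration A (ϕ=+23.4°):
Solar declination: sin δ = sin ε · sin L_s = sin 23.44° × sin 47.8° = 0.29468, so δ = +17.139°.
cos h₀ = −tan(+23.4°) tan(+17.139°) = -0.1334, h₀ = 1.7046 rad.
Bracket: h₀ sin ϕ sin δ + cos ϕ cos δ sin h₀ = 1.7046×0.39715×0.29468 + 0.91775×0.95559×0.99106 = 0.199493 + 0.869152 = 1.068645.
Q̄ = (S_0/π) × [bracket] = (1361/π) × 1.068645 = 462.96 W/m².
— Configuration B (ϕ=+49.3°):
cos h₀ = −tan(+49.3°) tan(+17.139°) = -0.3585, h₀ = 1.9375 rad.
Bracket: h₀ sin ϕ sin δ + cos ϕ cos δ sin h₀ = 1.9375×0.75813×0.29468 + 0.65210×0.95559×0.93352 = 0.432849 + 0.581714 = 1.014563.
Q̄ = (S_0/π) × [bracket] = (1361/π) × 1.014563 = 439.53 W/m².
Ratio Q̄_A / Q̄_B = 462.96 / 439.53 = 1.053.

Q̄_A / Q̄_B ≈ 1.05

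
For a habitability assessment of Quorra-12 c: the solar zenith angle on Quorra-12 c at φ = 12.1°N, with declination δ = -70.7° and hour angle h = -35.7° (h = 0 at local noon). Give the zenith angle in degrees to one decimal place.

cos θ_z = sin φ sin δ + cos φ cos δ cos h = -0.197838 + 0.262442 = 0.064604.
θ_z = arccos(0.064604) = 86.3°.

θ_z = 86.3°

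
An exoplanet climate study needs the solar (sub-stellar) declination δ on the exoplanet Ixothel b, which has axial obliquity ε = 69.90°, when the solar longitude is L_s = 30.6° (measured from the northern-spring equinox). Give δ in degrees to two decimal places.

δ = +28.56°

sin δ = sin ε · sin L_s = sin 69.90° × sin 30.6° = 0.478038.
δ = arcsin(0.478038) = +28.56°.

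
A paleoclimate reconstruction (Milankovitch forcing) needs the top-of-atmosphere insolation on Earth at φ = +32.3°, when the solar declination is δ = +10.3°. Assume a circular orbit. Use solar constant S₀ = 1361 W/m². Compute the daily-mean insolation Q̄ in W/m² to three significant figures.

Q̄ ≈ 428 W/m²

cos H₀ = −tan(+32.3°) tan(+10.300°) = -0.1149, H₀ = 1.6859 rad.
Bracket: H₀ sin φ sin δ + cos φ cos δ sin H₀ = 1.6859×0.53435×0.17880 + 0.84526×0.98389×0.99338 = 0.161074 + 0.826137 = 0.987211.
Q̄ = (S₀/π) × [bracket] = (1361/π) × 0.987211 = 427.7 W/m².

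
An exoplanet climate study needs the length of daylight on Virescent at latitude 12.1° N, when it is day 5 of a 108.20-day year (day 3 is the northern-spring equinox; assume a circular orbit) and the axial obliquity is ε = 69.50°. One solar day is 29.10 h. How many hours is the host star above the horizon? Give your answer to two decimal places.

14.77 h

Solar longitude: λ_s = 360° × (5 − 3)/108.20 = 6.654°.
sin δ = sin 69.50° × sin 6.654° = 0.10854, so δ = +6.231°.
cos H₀ = −tan φ · tan δ = −tan(+12.1°) × tan(+6.231°) = -0.0234, so H₀ = 1.5942 rad = 91.34°.
Daylight = 2H₀/(2π) × 29.10 h = (1.5942/π) × 29.10 = 14.77 h.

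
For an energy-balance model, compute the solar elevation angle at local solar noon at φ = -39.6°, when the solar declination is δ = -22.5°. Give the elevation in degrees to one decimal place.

At local noon the hour angle is zero, so the zenith angle equals |φ − δ| = |-39.6° − (-22.500°)| = 17.100°.
Elevation = 90° − 17.100° = 72.9°.

72.9°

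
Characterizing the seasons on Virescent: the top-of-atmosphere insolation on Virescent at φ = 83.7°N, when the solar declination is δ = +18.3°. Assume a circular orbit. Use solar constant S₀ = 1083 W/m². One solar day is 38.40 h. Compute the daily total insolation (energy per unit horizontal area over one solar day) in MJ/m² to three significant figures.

cos H₀ = −tan(+83.7°) tan(+18.300°) = -2.9956 ≤ −1 ⇒ polar day, H₀ = π.
Bracket: H₀ sin φ sin δ + cos φ cos δ sin H₀ = 3.1416×0.99396×0.31399 + 0.10973×0.94943×0.00000 = 0.980473 + 0.000000 = 0.980473.
Q̄ = (S₀/π) × [bracket] = (1083/π) × 0.980473 = 338.00 W/m².
Daily total = Q̄ × 38.40 h × 3600 s/h = 338.00 × 38.40 × 3600 / 10⁶ = 46.73 MJ/m².

46.7 MJ/m²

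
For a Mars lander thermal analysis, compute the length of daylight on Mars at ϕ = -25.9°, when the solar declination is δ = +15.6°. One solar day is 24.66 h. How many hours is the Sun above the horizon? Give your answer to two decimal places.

cos h₀ = −tan ϕ · tan δ = −tan(-25.9°) × tan(+15.600°) = 0.1356, so h₀ = 1.4348 rad = 82.21°.
Daylight = 2h₀/(2π) × 24.66 h = (1.4348/π) × 24.66 = 11.26 h.

11.26 h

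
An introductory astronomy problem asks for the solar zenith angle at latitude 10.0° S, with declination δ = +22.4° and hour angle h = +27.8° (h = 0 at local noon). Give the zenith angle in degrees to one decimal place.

θ_z = 42.3°

cos θ_z = sin ϕ sin δ + cos ϕ cos δ cos h = -0.066172 + 0.805411 = 0.739239.
θ_z = arccos(0.739239) = 42.3°.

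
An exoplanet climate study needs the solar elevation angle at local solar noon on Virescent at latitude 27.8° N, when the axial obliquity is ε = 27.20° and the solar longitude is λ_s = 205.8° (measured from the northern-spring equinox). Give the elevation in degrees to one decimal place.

50.7°

Solar declination: sin δ = sin ε · sin λ_s = sin 27.20° × sin 205.8° = -0.19894, so δ = -11.475°.
At local noon the hour angle is zero, so the zenith angle equals |φ − δ| = |+27.8° − (-11.475°)| = 39.275°.
Elevation = 90° − 39.275° = 50.7°.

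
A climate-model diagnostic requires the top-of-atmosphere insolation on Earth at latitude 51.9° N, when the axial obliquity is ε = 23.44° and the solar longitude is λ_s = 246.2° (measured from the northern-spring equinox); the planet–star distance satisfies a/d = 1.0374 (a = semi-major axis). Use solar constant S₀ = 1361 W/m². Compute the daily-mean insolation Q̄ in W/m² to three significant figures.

Solar declination: sin δ = sin ε · sin λ_s = sin 23.44° × sin 246.2° = -0.36396, so δ = -21.344°.
cos H₀ = −tan(+51.9°) tan(-21.344°) = 0.4984, H₀ = 1.0491 rad.
Bracket: H₀ sin φ sin δ + cos φ cos δ sin H₀ = 1.0491×0.78694×-0.36396 + 0.61704×0.93141×0.86697 = -0.300478 + 0.498263 = 0.197785.
Inverse-square distance factor (a/d)² = 1.0374² = 1.076199.
Q̄ = (S₀/π) × 1.076199 × [bracket] = (1361/π) × 1.076199 × 0.197785 = 92.21 W/m².

Q̄ ≈ 92.2 W/m²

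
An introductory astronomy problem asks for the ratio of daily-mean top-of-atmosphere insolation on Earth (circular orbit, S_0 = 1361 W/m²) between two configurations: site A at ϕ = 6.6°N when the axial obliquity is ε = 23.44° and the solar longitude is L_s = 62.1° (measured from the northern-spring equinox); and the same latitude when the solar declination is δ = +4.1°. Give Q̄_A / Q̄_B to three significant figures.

— Configuration A (ϕ=+6.6°):
Solar declination: sin δ = sin ε · sin L_s = sin 23.44° × sin 62.1° = 0.35155, so δ = +20.582°.
cos h₀ = −tan(+6.6°) tan(+20.582°) = -0.0434, h₀ = 1.6143 rad.
Bracket: h₀ sin ϕ sin δ + cos ϕ cos δ sin h₀ = 1.6143×0.11494×0.35155 + 0.99337×0.93617×0.99906 = 0.065229 + 0.929089 = 0.994318.
Q̄ = (S_0/π) × [bracket] = (1361/π) × 0.994318 = 430.76 W/m².
— Configuration B (ϕ=+6.6°):
cos h₀ = −tan(+6.6°) tan(+4.100°) = -0.0083, h₀ = 1.5791 rad.
Bracket: h₀ sin ϕ sin δ + cos ϕ cos δ sin h₀ = 1.5791×0.11494×0.07150 + 0.99337×0.99744×0.99997 = 0.012977 + 0.990797 = 1.003774.
Q̄ = (S_0/π) × [bracket] = (1361/π) × 1.003774 = 434.85 W/m².
Ratio Q̄_A / Q̄_B = 430.76 / 434.85 = 0.9906.

Q̄_A / Q̄_B ≈ 0.991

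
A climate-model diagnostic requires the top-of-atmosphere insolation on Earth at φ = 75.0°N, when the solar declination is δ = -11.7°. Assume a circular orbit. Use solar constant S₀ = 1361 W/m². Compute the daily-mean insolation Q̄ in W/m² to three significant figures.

Q̄ ≈ 11.3 W/m²

cos H₀ = −tan(+75.0°) tan(-11.700°) = 0.7729, H₀ = 0.6874 rad.
Bracket: H₀ sin φ sin δ + cos φ cos δ sin H₀ = 0.6874×0.96593×-0.20279 + 0.25882×0.97922×0.63456 = -0.134649 + 0.160824 = 0.026175.
Q̄ = (S₀/π) × [bracket] = (1361/π) × 0.026175 = 11.34 W/m².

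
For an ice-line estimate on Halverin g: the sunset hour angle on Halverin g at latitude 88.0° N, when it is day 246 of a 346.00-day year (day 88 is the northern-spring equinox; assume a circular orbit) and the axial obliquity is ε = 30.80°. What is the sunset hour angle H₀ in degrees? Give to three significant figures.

Solar longitude: λ_s = 360° × (246 − 88)/346.00 = 164.393°.
sin δ = sin 30.80° × sin 164.393° = 0.13776, so δ = +7.918°.
Sunrise equation: cos H₀ = −tan φ · tan δ = -3.9829 ≤ −1, so the host star never sets (polar day) and H₀ = π.

H₀ = 180°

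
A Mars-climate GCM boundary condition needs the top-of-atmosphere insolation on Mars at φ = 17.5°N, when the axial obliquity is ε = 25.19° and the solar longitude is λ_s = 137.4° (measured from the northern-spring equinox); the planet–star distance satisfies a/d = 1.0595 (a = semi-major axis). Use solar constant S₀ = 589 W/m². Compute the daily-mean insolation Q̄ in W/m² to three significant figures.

Q̄ ≈ 222 W/m²

Solar declination: sin δ = sin ε · sin λ_s = sin 25.19° × sin 137.4° = 0.28809, so δ = +16.744°.
cos H₀ = −tan(+17.5°) tan(+16.744°) = -0.0949, H₀ = 1.6658 rad.
Bracket: H₀ sin φ sin δ + cos φ cos δ sin H₀ = 1.6658×0.30071×0.28809 + 0.95372×0.95760×0.99549 = 0.144311 + 0.909163 = 1.053474.
Inverse-square distance factor (a/d)² = 1.0595² = 1.122540.
Q̄ = (S₀/π) × 1.122540 × [bracket] = (589/π) × 1.122540 × 1.053474 = 221.7 W/m².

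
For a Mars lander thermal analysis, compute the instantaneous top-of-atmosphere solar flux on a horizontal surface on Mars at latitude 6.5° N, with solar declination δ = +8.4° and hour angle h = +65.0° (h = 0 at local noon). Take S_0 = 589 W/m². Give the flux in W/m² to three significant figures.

254 W/m²

cos θ_z = sin ϕ sin δ + cos ϕ cos δ cos h = 0.016537 + 0.415397 = 0.431934.
Flux = S_0 · cos θ_z = 589 × 0.431934 = 254.4 W/m².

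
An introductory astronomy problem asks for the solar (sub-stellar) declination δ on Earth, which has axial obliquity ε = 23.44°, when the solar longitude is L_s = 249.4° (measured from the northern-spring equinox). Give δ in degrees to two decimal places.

sin δ = sin ε · sin L_s = sin 23.44° × sin 249.4° = -0.372354.
δ = arcsin(-0.372354) = -21.86°.

δ = -21.86°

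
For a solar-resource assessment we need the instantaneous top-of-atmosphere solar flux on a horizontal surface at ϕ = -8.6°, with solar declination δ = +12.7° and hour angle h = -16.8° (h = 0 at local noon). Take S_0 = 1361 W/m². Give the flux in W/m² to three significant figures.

cos θ_z = sin ϕ sin δ + cos ϕ cos δ cos h = -0.032875 + 0.923398 = 0.890523.
Flux = S_0 · cos θ_z = 1361 × 0.890523 = 1212 W/m².

1.21e+03 W/m²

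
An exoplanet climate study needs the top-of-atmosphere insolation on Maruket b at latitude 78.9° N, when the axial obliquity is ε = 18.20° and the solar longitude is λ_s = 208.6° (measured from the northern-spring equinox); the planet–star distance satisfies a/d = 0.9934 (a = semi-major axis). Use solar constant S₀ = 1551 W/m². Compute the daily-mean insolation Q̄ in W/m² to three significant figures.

Solar declination: sin δ = sin ε · sin λ_s = sin 18.20° × sin 208.6° = -0.14951, so δ = -8.599°.
cos H₀ = −tan(+78.9°) tan(-8.599°) = 0.7707, H₀ = 0.6908 rad.
Bracket: H₀ sin φ sin δ + cos φ cos δ sin H₀ = 0.6908×0.98129×-0.14951 + 0.19252×0.98876×0.63716 = -0.101349 + 0.121287 = 0.019938.
Inverse-square distance factor (a/d)² = 0.9934² = 0.986844.
Q̄ = (S₀/π) × 0.986844 × [bracket] = (1551/π) × 0.986844 × 0.019938 = 9.714 W/m².

Q̄ ≈ 9.71 W/m²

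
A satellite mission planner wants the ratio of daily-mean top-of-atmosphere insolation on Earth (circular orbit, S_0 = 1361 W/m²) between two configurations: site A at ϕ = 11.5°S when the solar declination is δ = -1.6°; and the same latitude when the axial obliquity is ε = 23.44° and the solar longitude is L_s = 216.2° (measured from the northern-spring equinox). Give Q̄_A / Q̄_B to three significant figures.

Q̄_A / Q̄_B ≈ 0.962

— Configuration A (ϕ=-11.5°):
cos h₀ = −tan(-11.5°) tan(-1.600°) = -0.0057, h₀ = 1.5765 rad.
Bracket: h₀ sin ϕ sin δ + cos ϕ cos δ sin h₀ = 1.5765×-0.19937×-0.02792 + 0.97992×0.99961×0.99998 = 0.008775 + 0.979518 = 0.988293.
Q̄ = (S_0/π) × [bracket] = (1361/π) × 0.988293 = 428.15 W/m².
— Configuration B (ϕ=-11.5°):
Solar declination: sin δ = sin ε · sin L_s = sin 23.44° × sin 216.2° = -0.23494, so δ = -13.588°.
cos h₀ = −tan(-11.5°) tan(-13.588°) = -0.0492, h₀ = 1.6200 rad.
Bracket: h₀ sin ϕ sin δ + cos ϕ cos δ sin h₀ = 1.6200×-0.19937×-0.23494 + 0.97992×0.97201×0.99879 = 0.075881 + 0.951340 = 1.027221.
Q̄ = (S_0/π) × [bracket] = (1361/π) × 1.027221 = 445.01 W/m².
Ratio Q̄_A / Q̄_B = 428.15 / 445.01 = 0.9621.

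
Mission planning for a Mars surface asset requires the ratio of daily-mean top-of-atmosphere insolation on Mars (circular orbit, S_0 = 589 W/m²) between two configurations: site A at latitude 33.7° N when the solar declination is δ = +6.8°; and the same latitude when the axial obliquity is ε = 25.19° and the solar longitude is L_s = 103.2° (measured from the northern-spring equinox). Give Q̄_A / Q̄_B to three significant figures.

Q̄_A / Q̄_B ≈ 0.808

— Configuration A (ϕ=+33.7°):
cos h₀ = −tan(+33.7°) tan(+6.800°) = -0.0795, h₀ = 1.6504 rad.
Bracket: h₀ sin ϕ sin δ + cos ϕ cos δ sin h₀ = 1.6504×0.55484×0.11840 + 0.83195×0.99297×0.99683 = 0.108420 + 0.823483 = 0.931903.
Q̄ = (S_0/π) × [bracket] = (589/π) × 0.931903 = 174.72 W/m².
— Configuration B (ϕ=+33.7°):
Solar declination: sin δ = sin ε · sin L_s = sin 25.19° × sin 103.2° = 0.41438, so δ = +24.480°.
cos h₀ = −tan(+33.7°) tan(+24.480°) = -0.3037, h₀ = 1.8793 rad.
Bracket: h₀ sin ϕ sin δ + cos ϕ cos δ sin h₀ = 1.8793×0.55484×0.41438 + 0.83195×0.91011×0.95278 = 0.432079 + 0.721413 = 1.153492.
Q̄ = (S_0/π) × [bracket] = (589/π) × 1.153492 = 216.26 W/m².
Ratio Q̄_A / Q̄_B = 174.72 / 216.26 = 0.8079.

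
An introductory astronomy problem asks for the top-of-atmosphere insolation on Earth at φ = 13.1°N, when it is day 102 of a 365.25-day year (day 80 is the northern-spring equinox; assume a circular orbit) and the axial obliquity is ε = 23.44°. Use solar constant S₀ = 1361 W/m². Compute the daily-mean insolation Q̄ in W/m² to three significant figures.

Q̄ ≈ 440 W/m²

Solar longitude: λ_s = 360° × (102 − 80)/365.25 = 21.684°.
sin δ = sin 23.44° × sin 21.684° = 0.14698, so δ = +8.452°.
cos H₀ = −tan(+13.1°) tan(+8.452°) = -0.0346, H₀ = 1.6054 rad.
Bracket: H₀ sin φ sin δ + cos φ cos δ sin H₀ = 1.6054×0.22665×0.14698 + 0.97398×0.98914×0.99940 = 0.053481 + 0.962825 = 1.016306.
Q̄ = (S₀/π) × [bracket] = (1361/π) × 1.016306 = 440.3 W/m².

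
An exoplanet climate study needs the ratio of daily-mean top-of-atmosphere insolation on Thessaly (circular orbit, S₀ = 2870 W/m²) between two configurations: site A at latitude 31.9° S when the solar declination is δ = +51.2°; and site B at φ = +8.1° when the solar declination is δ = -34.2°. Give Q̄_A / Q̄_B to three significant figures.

— Configuration A (φ=-31.9°):
cos H₀ = −tan(-31.9°) tan(+51.200°) = 0.7742, H₀ = 0.6854 rad.
Bracket: H₀ sin φ sin δ + cos φ cos δ sin H₀ = 0.6854×-0.52844×0.77934 + 0.84897×0.62660×0.63298 = -0.282271 + 0.336723 = 0.054452.
Q̄ = (S₀/π) × [bracket] = (2870/π) × 0.054452 = 49.745 W/m².
— Configuration B (φ=+8.1°):
cos H₀ = −tan(+8.1°) tan(-34.200°) = 0.0967, H₀ = 1.4739 rad.
Bracket: H₀ sin φ sin δ + cos φ cos δ sin H₀ = 1.4739×0.14090×-0.56208 + 0.99002×0.82708×0.99531 = -0.116729 + 0.814985 = 0.698256.
Q̄ = (S₀/π) × [bracket] = (2870/π) × 0.698256 = 637.89 W/m².
Ratio Q̄_A / Q̄_B = 49.745 / 637.89 = 0.07798.

Q̄_A / Q̄_B ≈ 0.0780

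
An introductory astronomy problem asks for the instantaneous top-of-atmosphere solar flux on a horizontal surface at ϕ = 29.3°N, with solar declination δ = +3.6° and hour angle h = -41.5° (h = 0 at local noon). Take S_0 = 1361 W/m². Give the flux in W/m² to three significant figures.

cos θ_z = sin ϕ sin δ + cos ϕ cos δ cos h = 0.030729 + 0.651852 = 0.682581.
Flux = S_0 · cos θ_z = 1361 × 0.682581 = 929.0 W/m².

929 W/m²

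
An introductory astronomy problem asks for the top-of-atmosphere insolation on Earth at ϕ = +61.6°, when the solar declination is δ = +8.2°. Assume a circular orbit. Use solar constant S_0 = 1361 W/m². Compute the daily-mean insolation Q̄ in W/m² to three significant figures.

cos h₀ = −tan(+61.6°) tan(+8.200°) = -0.2665, h₀ = 1.8406 rad.
Bracket: h₀ sin ϕ sin δ + cos ϕ cos δ sin h₀ = 1.8406×0.87965×0.14263 + 0.47562×0.98978×0.96383 = 0.230930 + 0.453732 = 0.684662.
Q̄ = (S_0/π) × [bracket] = (1361/π) × 0.684662 = 296.6 W/m².

Q̄ ≈ 297 W/m²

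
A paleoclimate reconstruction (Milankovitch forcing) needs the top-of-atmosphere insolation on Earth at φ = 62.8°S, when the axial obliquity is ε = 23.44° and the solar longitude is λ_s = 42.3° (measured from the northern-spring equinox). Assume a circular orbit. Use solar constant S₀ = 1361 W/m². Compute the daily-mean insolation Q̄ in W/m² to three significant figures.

Solar declination: sin δ = sin ε · sin λ_s = sin 23.44° × sin 42.3° = 0.26772, so δ = +15.528°.
cos H₀ = −tan(-62.8°) tan(+15.528°) = 0.5407, H₀ = 0.9996 rad.
Bracket: H₀ sin φ sin δ + cos φ cos δ sin H₀ = 0.9996×-0.88942×0.26772 + 0.45710×0.96350×0.84124 = -0.238020 + 0.370495 = 0.132475.
Q̄ = (S₀/π) × [bracket] = (1361/π) × 0.132475 = 57.39 W/m².

Q̄ ≈ 57.4 W/m²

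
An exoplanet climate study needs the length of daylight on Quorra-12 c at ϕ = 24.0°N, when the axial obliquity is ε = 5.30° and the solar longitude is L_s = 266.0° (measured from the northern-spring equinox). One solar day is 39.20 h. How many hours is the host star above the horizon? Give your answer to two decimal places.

Solar declination: sin δ = sin ε · sin L_s = sin 5.30° × sin 266.0° = -0.09215, so δ = -5.287°.
cos h₀ = −tan ϕ · tan δ = −tan(+24.0°) × tan(-5.287°) = 0.0412, so h₀ = 1.5296 rad = 87.64°.
Daylight = 2h₀/(2π) × 39.20 h = (1.5296/π) × 39.20 = 19.09 h.

19.09 h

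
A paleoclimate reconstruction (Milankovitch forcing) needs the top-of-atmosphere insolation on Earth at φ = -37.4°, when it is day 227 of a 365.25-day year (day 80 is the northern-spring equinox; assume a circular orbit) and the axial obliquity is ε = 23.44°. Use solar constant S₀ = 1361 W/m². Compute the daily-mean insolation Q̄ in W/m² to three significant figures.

Q̄ ≈ 246 W/m²

Solar longitude: λ_s = 360° × (227 − 80)/365.25 = 144.887°.
sin δ = sin 23.44° × sin 144.887° = 0.22880, so δ = +13.227°.
cos H₀ = −tan(-37.4°) tan(+13.227°) = 0.1797, H₀ = 1.3901 rad.
Bracket: H₀ sin φ sin δ + cos φ cos δ sin H₀ = 1.3901×-0.60738×0.22880 + 0.79441×0.97347×0.98372 = -0.193180 + 0.760744 = 0.567564.
Q̄ = (S₀/π) × [bracket] = (1361/π) × 0.567564 = 245.9 W/m².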